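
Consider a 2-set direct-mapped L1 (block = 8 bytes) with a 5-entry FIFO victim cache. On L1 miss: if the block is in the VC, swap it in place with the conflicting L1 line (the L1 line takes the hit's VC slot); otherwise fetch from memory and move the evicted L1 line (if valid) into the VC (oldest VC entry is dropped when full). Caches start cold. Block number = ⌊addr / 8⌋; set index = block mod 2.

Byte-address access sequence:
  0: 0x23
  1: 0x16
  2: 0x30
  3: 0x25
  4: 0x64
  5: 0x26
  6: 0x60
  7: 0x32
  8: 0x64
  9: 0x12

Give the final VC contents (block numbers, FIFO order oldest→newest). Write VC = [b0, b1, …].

#0 0x23→b4/s0 MISS; vc=[]
#1 0x16→b2/s0 MISS; vc=[4]
#2 0x30→b6/s0 MISS; vc=[4,2]
#3 0x25→b4/s0 VC-HIT; vc=[6,2]
#4 0x64→b12/s0 MISS; vc=[6,2,4]
#5 0x26→b4/s0 VC-HIT; vc=[6,2,12]
#6 0x60→b12/s0 VC-HIT; vc=[6,2,4]
#7 0x32→b6/s0 VC-HIT; vc=[12,2,4]
#8 0x64→b12/s0 VC-HIT; vc=[6,2,4]
#9 0x12→b2/s0 VC-HIT; vc=[6,12,4]

VC = [6, 12, 4]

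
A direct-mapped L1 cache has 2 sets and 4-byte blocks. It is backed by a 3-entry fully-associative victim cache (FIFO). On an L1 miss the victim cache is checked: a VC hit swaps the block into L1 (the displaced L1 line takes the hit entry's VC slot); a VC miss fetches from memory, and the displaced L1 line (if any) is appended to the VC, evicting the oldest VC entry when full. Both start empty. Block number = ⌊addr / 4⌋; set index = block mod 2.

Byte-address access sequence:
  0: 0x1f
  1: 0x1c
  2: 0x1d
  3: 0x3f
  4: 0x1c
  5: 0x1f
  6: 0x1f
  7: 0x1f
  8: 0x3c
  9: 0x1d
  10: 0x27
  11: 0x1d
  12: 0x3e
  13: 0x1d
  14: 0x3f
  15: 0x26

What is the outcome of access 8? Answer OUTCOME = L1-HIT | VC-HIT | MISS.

0: 0x1f (blk 7, set 1) → MISS  vc=[]
1: 0x1c (blk 7, set 1) → L1-HIT  vc=[]
2: 0x1d (blk 7, set 1) → L1-HIT  vc=[]
3: 0x3f (blk 15, set 1) → MISS  vc=[7]
4: 0x1c (blk 7, set 1) → VC-HIT  vc=[15]
5: 0x1f (blk 7, set 1) → L1-HIT  vc=[15]
6: 0x1f (blk 7, set 1) → L1-HIT  vc=[15]
7: 0x1f (blk 7, set 1) → L1-HIT  vc=[15]
8: 0x3c (blk 15, set 1) → VC-HIT  vc=[7]
9: 0x1d (blk 7, set 1) → VC-HIT  vc=[15]
10: 0x27 (blk 9, set 1) → MISS  vc=[15, 7]
11: 0x1d (blk 7, set 1) → VC-HIT  vc=[15, 9]
12: 0x3e (blk 15, set 1) → VC-HIT  vc=[7, 9]
13: 0x1d (blk 7, set 1) → VC-HIT  vc=[15, 9]
14: 0x3f (blk 15, set 1) → VC-HIT  vc=[7, 9]
15: 0x26 (blk 9, set 1) → VC-HIT  vc=[7, 15]

OUTCOME = VC-HIT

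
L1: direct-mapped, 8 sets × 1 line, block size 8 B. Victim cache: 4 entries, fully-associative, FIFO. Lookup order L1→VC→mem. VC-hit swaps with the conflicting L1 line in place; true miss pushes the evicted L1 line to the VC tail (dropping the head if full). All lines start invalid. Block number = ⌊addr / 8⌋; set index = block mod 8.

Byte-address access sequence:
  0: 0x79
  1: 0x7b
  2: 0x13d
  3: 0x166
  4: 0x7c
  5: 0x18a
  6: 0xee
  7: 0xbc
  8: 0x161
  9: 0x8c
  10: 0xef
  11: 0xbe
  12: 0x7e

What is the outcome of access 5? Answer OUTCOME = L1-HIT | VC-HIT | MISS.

OUTCOME = MISS

  [0] addr=0x79 blk=15 s=7: MISS | VC []
  [1] addr=0x7b blk=15 s=7: L1-HIT | VC []
  [2] addr=0x13d blk=39 s=7: MISS | VC [15]
  [3] addr=0x166 blk=44 s=4: MISS | VC [15]
  [4] addr=0x7c blk=15 s=7: VC-HIT | VC [39]
  [5] addr=0x18a blk=49 s=1: MISS | VC [39]
  [6] addr=0xee blk=29 s=5: MISS | VC [39]
  [7] addr=0xbc blk=23 s=7: MISS | VC [39, 15]
  [8] addr=0x161 blk=44 s=4: L1-HIT | VC [39, 15]
  [9] addr=0x8c blk=17 s=1: MISS | VC [39, 15, 49]
  [10] addr=0xef blk=29 s=5: L1-HIT | VC [39, 15, 49]
  [11] addr=0xbe blk=23 s=7: L1-HIT | VC [39, 15, 49]
  [12] addr=0x7e blk=15 s=7: VC-HIT | VC [39, 23, 49]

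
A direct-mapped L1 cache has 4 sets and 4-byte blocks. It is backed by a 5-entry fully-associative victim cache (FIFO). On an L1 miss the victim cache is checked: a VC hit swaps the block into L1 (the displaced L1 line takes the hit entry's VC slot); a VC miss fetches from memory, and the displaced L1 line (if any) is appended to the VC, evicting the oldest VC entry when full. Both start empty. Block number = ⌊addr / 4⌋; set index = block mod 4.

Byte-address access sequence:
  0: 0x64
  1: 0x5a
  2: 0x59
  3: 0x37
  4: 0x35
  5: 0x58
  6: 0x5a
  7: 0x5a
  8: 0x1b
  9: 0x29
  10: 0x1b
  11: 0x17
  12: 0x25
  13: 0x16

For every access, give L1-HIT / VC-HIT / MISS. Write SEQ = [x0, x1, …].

SEQ = [MISS, MISS, L1-HIT, MISS, L1-HIT, L1-HIT, L1-HIT, L1-HIT, MISS, MISS, VC-HIT, MISS, MISS, VC-HIT]

0: 0x64 (blk 25, set 1) → MISS  vc=[]
1: 0x5a (blk 22, set 2) → MISS  vc=[]
2: 0x59 (blk 22, set 2) → L1-HIT  vc=[]
3: 0x37 (blk 13, set 1) → MISS  vc=[25]
4: 0x35 (blk 13, set 1) → L1-HIT  vc=[25]
5: 0x58 (blk 22, set 2) → L1-HIT  vc=[25]
6: 0x5a (blk 22, set 2) → L1-HIT  vc=[25]
7: 0x5a (blk 22, set 2) → L1-HIT  vc=[25]
8: 0x1b (blk 6, set 2) → MISS  vc=[25, 22]
9: 0x29 (blk 10, set 2) → MISS  vc=[25, 22, 6]
10: 0x1b (blk 6, set 2) → VC-HIT  vc=[25, 22, 10]
11: 0x17 (blk 5, set 1) → MISS  vc=[25, 22, 10, 13]
12: 0x25 (blk 9, set 1) → MISS  vc=[25, 22, 10, 13, 5]
13: 0x16 (blk 5, set 1) → VC-HIT  vc=[25, 22, 10, 13, 9]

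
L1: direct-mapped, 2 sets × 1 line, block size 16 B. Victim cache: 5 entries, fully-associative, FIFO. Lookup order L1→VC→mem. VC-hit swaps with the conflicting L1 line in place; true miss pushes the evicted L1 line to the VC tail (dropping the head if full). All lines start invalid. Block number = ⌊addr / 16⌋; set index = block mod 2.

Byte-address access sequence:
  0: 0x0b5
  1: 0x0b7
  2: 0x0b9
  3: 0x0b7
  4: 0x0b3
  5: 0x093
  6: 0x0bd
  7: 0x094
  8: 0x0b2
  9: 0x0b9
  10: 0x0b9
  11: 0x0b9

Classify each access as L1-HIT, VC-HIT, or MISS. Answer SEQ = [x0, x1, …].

#0 0xb5→b11/s1 MISS; vc=[]
#1 0xb7→b11/s1 L1-HIT; vc=[]
#2 0xb9→b11/s1 L1-HIT; vc=[]
#3 0xb7→b11/s1 L1-HIT; vc=[]
#4 0xb3→b11/s1 L1-HIT; vc=[]
#5 0x93→b9/s1 MISS; vc=[11]
#6 0xbd→b11/s1 VC-HIT; vc=[9]
#7 0x94→b9/s1 VC-HIT; vc=[11]
#8 0xb2→b11/s1 VC-HIT; vc=[9]
#9 0xb9→b11/s1 L1-HIT; vc=[9]
#10 0xb9→b11/s1 L1-HIT; vc=[9]
#11 0xb9→b11/s1 L1-HIT; vc=[9]

SEQ = [MISS, L1-HIT, L1-HIT, L1-HIT, L1-HIT, MISS, VC-HIT, VC-HIT, VC-HIT, L1-HIT, L1-HIT, L1-HIT]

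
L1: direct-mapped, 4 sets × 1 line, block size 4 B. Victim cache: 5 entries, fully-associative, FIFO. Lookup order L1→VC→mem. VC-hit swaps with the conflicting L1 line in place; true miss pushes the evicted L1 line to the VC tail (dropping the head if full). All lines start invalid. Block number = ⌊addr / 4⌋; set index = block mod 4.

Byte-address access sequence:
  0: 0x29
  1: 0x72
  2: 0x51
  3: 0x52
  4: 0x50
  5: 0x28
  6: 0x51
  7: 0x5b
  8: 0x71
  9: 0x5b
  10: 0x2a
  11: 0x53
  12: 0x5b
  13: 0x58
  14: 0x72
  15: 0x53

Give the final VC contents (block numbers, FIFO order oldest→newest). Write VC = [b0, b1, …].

  [0] addr=0x29 blk=10 s=2: MISS | VC []
  [1] addr=0x72 blk=28 s=0: MISS | VC []
  [2] addr=0x51 blk=20 s=0: MISS | VC [28]
  [3] addr=0x52 blk=20 s=0: L1-HIT | VC [28]
  [4] addr=0x50 blk=20 s=0: L1-HIT | VC [28]
  [5] addr=0x28 blk=10 s=2: L1-HIT | VC [28]
  [6] addr=0x51 blk=20 s=0: L1-HIT | VC [28]
  [7] addr=0x5b blk=22 s=2: MISS | VC [28, 10]
  [8] addr=0x71 blk=28 s=0: VC-HIT | VC [20, 10]
  [9] addr=0x5b blk=22 s=2: L1-HIT | VC [20, 10]
  [10] addr=0x2a blk=10 s=2: VC-HIT | VC [20, 22]
  [11] addr=0x53 blk=20 s=0: VC-HIT | VC [28, 22]
  [12] addr=0x5b blk=22 s=2: VC-HIT | VC [28, 10]
  [13] addr=0x58 blk=22 s=2: L1-HIT | VC [28, 10]
  [14] addr=0x72 blk=28 s=0: VC-HIT | VC [20, 10]
  [15] addr=0x53 blk=20 s=0: VC-HIT | VC [28, 10]

VC = [28, 10]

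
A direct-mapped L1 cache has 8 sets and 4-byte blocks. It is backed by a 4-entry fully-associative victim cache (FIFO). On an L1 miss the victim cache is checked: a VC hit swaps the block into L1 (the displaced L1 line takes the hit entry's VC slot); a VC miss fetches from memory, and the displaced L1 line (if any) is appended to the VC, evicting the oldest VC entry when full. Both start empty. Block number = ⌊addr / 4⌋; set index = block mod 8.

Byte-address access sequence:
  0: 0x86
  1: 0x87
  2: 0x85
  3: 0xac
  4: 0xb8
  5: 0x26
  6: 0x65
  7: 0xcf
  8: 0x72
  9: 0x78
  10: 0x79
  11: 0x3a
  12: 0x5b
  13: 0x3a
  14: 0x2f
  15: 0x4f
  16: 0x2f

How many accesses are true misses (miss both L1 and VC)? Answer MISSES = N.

MISSES = 12

  [0] addr=0x86 blk=33 s=1: MISS | VC []
  [1] addr=0x87 blk=33 s=1: L1-HIT | VC []
  [2] addr=0x85 blk=33 s=1: L1-HIT | VC []
  [3] addr=0xac blk=43 s=3: MISS | VC []
  [4] addr=0xb8 blk=46 s=6: MISS | VC []
  [5] addr=0x26 blk=9 s=1: MISS | VC [33]
  [6] addr=0x65 blk=25 s=1: MISS | VC [33, 9]
  [7] addr=0xcf blk=51 s=3: MISS | VC [33, 9, 43]
  [8] addr=0x72 blk=28 s=4: MISS | VC [33, 9, 43]
  [9] addr=0x78 blk=30 s=6: MISS | VC [33, 9, 43, 46]
  [10] addr=0x79 blk=30 s=6: L1-HIT | VC [33, 9, 43, 46]
  [11] addr=0x3a blk=14 s=6: MISS | VC [9, 43, 46, 30]
  [12] addr=0x5b blk=22 s=6: MISS | VC [43, 46, 30, 14]
  [13] addr=0x3a blk=14 s=6: VC-HIT | VC [43, 46, 30, 22]
  [14] addr=0x2f blk=11 s=3: MISS | VC [46, 30, 22, 51]
  [15] addr=0x4f blk=19 s=3: MISS | VC [30, 22, 51, 11]
  [16] addr=0x2f blk=11 s=3: VC-HIT | VC [30, 22, 51, 19]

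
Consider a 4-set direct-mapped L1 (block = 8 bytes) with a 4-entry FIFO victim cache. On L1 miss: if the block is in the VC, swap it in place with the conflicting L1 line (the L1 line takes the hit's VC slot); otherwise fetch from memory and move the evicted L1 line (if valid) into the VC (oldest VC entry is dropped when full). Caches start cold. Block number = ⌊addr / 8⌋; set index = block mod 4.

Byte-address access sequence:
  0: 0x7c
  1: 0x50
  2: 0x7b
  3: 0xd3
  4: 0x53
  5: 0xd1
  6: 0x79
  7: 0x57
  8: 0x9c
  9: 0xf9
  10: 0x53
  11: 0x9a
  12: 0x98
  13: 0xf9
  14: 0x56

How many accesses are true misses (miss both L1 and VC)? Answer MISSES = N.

#0 0x7c→b15/s3 MISS; vc=[]
#1 0x50→b10/s2 MISS; vc=[]
#2 0x7b→b15/s3 L1-HIT; vc=[]
#3 0xd3→b26/s2 MISS; vc=[10]
#4 0x53→b10/s2 VC-HIT; vc=[26]
#5 0xd1→b26/s2 VC-HIT; vc=[10]
#6 0x79→b15/s3 L1-HIT; vc=[10]
#7 0x57→b10/s2 VC-HIT; vc=[26]
#8 0x9c→b19/s3 MISS; vc=[26,15]
#9 0xf9→b31/s3 MISS; vc=[26,15,19]
#10 0x53→b10/s2 L1-HIT; vc=[26,15,19]
#11 0x9a→b19/s3 VC-HIT; vc=[26,15,31]
#12 0x98→b19/s3 L1-HIT; vc=[26,15,31]
#13 0xf9→b31/s3 VC-HIT; vc=[26,15,19]
#14 0x56→b10/s2 L1-HIT; vc=[26,15,19]

MISSES = 5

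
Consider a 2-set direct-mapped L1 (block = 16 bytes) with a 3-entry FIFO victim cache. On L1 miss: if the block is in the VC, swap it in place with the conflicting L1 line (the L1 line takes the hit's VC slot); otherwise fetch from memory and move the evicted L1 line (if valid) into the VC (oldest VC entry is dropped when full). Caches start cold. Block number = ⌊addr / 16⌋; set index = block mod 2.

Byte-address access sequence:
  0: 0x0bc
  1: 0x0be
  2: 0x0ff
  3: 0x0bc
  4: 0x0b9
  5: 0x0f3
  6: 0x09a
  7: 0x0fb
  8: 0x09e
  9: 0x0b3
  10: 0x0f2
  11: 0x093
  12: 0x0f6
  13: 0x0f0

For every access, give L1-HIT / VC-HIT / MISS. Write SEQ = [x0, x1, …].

SEQ = [MISS, L1-HIT, MISS, VC-HIT, L1-HIT, VC-HIT, MISS, VC-HIT, VC-HIT, VC-HIT, VC-HIT, VC-HIT, VC-HIT, L1-HIT]

0: 0xbc (blk 11, set 1) → MISS  vc=[]
1: 0xbe (blk 11, set 1) → L1-HIT  vc=[]
2: 0xff (blk 15, set 1) → MISS  vc=[11]
3: 0xbc (blk 11, set 1) → VC-HIT  vc=[15]
4: 0xb9 (blk 11, set 1) → L1-HIT  vc=[15]
5: 0xf3 (blk 15, set 1) → VC-HIT  vc=[11]
6: 0x9a (blk 9, set 1) → MISS  vc=[11, 15]
7: 0xfb (blk 15, set 1) → VC-HIT  vc=[11, 9]
8: 0x9e (blk 9, set 1) → VC-HIT  vc=[11, 15]
9: 0xb3 (blk 11, set 1) → VC-HIT  vc=[9, 15]
10: 0xf2 (blk 15, set 1) → VC-HIT  vc=[9, 11]
11: 0x93 (blk 9, set 1) → VC-HIT  vc=[15, 11]
12: 0xf6 (blk 15, set 1) → VC-HIT  vc=[9, 11]
13: 0xf0 (blk 15, set 1) → L1-HIT  vc=[9, 11]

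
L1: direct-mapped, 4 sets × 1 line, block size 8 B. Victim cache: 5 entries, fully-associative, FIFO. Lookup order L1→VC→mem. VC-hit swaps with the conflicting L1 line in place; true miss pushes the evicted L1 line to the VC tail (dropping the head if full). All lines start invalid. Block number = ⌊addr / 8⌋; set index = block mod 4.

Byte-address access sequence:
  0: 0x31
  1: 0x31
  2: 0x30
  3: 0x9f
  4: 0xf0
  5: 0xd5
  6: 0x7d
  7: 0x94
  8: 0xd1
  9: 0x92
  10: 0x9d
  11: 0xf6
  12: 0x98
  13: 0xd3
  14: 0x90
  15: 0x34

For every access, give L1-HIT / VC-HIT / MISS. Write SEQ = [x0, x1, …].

SEQ = [MISS, L1-HIT, L1-HIT, MISS, MISS, MISS, MISS, MISS, VC-HIT, VC-HIT, VC-HIT, VC-HIT, L1-HIT, VC-HIT, VC-HIT, VC-HIT]

0: 0x31 (blk 6, set 2) → MISS  vc=[]
1: 0x31 (blk 6, set 2) → L1-HIT  vc=[]
2: 0x30 (blk 6, set 2) → L1-HIT  vc=[]
3: 0x9f (blk 19, set 3) → MISS  vc=[]
4: 0xf0 (blk 30, set 2) → MISS  vc=[6]
5: 0xd5 (blk 26, set 2) → MISS  vc=[6, 30]
6: 0x7d (blk 15, set 3) → MISS  vc=[6, 30, 19]
7: 0x94 (blk 18, set 2) → MISS  vc=[6, 30, 19, 26]
8: 0xd1 (blk 26, set 2) → VC-HIT  vc=[6, 30, 19, 18]
9: 0x92 (blk 18, set 2) → VC-HIT  vc=[6, 30, 19, 26]
10: 0x9d (blk 19, set 3) → VC-HIT  vc=[6, 30, 15, 26]
11: 0xf6 (blk 30, set 2) → VC-HIT  vc=[6, 18, 15, 26]
12: 0x98 (blk 19, set 3) → L1-HIT  vc=[6, 18, 15, 26]
13: 0xd3 (blk 26, set 2) → VC-HIT  vc=[6, 18, 15, 30]
14: 0x90 (blk 18, set 2) → VC-HIT  vc=[6, 26, 15, 30]
15: 0x34 (blk 6, set 2) → VC-HIT  vc=[18, 26, 15, 30]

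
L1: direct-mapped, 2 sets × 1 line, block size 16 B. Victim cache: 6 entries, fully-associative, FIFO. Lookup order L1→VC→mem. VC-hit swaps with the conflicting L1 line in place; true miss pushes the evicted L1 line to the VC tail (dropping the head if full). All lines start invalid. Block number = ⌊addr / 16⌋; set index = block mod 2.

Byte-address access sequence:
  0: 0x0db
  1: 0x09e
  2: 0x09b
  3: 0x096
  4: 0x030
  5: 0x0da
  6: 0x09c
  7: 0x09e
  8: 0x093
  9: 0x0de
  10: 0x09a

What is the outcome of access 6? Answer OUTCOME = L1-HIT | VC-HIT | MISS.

OUTCOME = VC-HIT

  [0] addr=0xdb blk=13 s=1: MISS | VC []
  [1] addr=0x9e blk=9 s=1: MISS | VC [13]
  [2] addr=0x9b blk=9 s=1: L1-HIT | VC [13]
  [3] addr=0x96 blk=9 s=1: L1-HIT | VC [13]
  [4] addr=0x30 blk=3 s=1: MISS | VC [13, 9]
  [5] addr=0xda blk=13 s=1: VC-HIT | VC [3, 9]
  [6] addr=0x9c blk=9 s=1: VC-HIT | VC [3, 13]
  [7] addr=0x9e blk=9 s=1: L1-HIT | VC [3, 13]
  [8] addr=0x93 blk=9 s=1: L1-HIT | VC [3, 13]
  [9] addr=0xde blk=13 s=1: VC-HIT | VC [3, 9]
  [10] addr=0x9a blk=9 s=1: VC-HIT | VC [3, 13]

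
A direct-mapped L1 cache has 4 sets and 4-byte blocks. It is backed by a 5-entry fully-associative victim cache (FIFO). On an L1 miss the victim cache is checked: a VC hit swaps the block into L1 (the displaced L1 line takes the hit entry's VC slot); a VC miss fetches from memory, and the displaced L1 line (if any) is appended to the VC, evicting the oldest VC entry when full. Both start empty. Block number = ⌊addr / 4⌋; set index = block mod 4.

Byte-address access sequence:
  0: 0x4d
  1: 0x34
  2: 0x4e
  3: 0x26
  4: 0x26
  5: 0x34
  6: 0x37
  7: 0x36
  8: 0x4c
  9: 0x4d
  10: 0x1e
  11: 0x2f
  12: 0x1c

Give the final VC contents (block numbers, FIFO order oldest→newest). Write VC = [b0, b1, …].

0: 0x4d (blk 19, set 3) → MISS  vc=[]
1: 0x34 (blk 13, set 1) → MISS  vc=[]
2: 0x4e (blk 19, set 3) → L1-HIT  vc=[]
3: 0x26 (blk 9, set 1) → MISS  vc=[13]
4: 0x26 (blk 9, set 1) → L1-HIT  vc=[13]
5: 0x34 (blk 13, set 1) → VC-HIT  vc=[9]
6: 0x37 (blk 13, set 1) → L1-HIT  vc=[9]
7: 0x36 (blk 13, set 1) → L1-HIT  vc=[9]
8: 0x4c (blk 19, set 3) → L1-HIT  vc=[9]
9: 0x4d (blk 19, set 3) → L1-HIT  vc=[9]
10: 0x1e (blk 7, set 3) → MISS  vc=[9, 19]
11: 0x2f (blk 11, set 3) → MISS  vc=[9, 19, 7]
12: 0x1c (blk 7, set 3) → VC-HIT  vc=[9, 19, 11]

VC = [9, 19, 11]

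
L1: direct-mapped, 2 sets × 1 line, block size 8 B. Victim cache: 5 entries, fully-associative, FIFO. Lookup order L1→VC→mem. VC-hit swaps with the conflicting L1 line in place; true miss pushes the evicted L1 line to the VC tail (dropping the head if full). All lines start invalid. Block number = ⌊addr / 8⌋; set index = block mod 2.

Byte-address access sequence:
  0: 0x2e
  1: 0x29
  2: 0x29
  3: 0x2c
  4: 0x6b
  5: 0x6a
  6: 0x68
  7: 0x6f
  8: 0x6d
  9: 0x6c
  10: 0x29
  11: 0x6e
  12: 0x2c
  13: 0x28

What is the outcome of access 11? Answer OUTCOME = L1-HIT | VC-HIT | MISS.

  [0] addr=0x2e blk=5 s=1: MISS | VC []
  [1] addr=0x29 blk=5 s=1: L1-HIT | VC []
  [2] addr=0x29 blk=5 s=1: L1-HIT | VC []
  [3] addr=0x2c blk=5 s=1: L1-HIT | VC []
  [4] addr=0x6b blk=13 s=1: MISS | VC [5]
  [5] addr=0x6a blk=13 s=1: L1-HIT | VC [5]
  [6] addr=0x68 blk=13 s=1: L1-HIT | VC [5]
  [7] addr=0x6f blk=13 s=1: L1-HIT | VC [5]
  [8] addr=0x6d blk=13 s=1: L1-HIT | VC [5]
  [9] addr=0x6c blk=13 s=1: L1-HIT | VC [5]
  [10] addr=0x29 blk=5 s=1: VC-HIT | VC [13]
  [11] addr=0x6e blk=13 s=1: VC-HIT | VC [5]
  [12] addr=0x2c blk=5 s=1: VC-HIT | VC [13]
  [13] addr=0x28 blk=5 s=1: L1-HIT | VC [13]

OUTCOME = VC-HIT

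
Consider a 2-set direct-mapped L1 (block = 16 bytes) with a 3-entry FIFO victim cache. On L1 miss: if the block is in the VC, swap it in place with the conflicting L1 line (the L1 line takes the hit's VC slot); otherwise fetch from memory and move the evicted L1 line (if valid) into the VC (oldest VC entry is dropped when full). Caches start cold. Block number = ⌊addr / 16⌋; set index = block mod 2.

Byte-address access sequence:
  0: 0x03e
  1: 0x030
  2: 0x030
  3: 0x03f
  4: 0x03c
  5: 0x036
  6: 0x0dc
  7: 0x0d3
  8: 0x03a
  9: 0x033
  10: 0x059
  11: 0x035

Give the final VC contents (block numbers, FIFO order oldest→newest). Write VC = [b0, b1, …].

VC = [13, 5]

  [0] addr=0x3e blk=3 s=1: MISS | VC []
  [1] addr=0x30 blk=3 s=1: L1-HIT | VC []
  [2] addr=0x30 blk=3 s=1: L1-HIT | VC []
  [3] addr=0x3f blk=3 s=1: L1-HIT | VC []
  [4] addr=0x3c blk=3 s=1: L1-HIT | VC []
  [5] addr=0x36 blk=3 s=1: L1-HIT | VC []
  [6] addr=0xdc blk=13 s=1: MISS | VC [3]
  [7] addr=0xd3 blk=13 s=1: L1-HIT | VC [3]
  [8] addr=0x3a blk=3 s=1: VC-HIT | VC [13]
  [9] addr=0x33 blk=3 s=1: L1-HIT | VC [13]
  [10] addr=0x59 blk=5 s=1: MISS | VC [13, 3]
  [11] addr=0x35 blk=3 s=1: VC-HIT | VC [13, 5]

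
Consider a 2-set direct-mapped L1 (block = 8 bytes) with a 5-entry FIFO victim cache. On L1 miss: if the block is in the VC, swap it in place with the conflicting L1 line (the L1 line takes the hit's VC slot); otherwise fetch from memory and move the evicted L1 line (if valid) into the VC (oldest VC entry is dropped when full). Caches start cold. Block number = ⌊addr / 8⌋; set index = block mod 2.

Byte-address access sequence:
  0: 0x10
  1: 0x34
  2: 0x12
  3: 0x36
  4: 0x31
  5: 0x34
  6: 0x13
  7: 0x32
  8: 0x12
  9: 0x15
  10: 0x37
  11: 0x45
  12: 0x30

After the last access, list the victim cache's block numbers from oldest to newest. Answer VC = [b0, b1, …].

VC = [2, 8]

0: 0x10 (blk 2, set 0) → MISS  vc=[]
1: 0x34 (blk 6, set 0) → MISS  vc=[2]
2: 0x12 (blk 2, set 0) → VC-HIT  vc=[6]
3: 0x36 (blk 6, set 0) → VC-HIT  vc=[2]
4: 0x31 (blk 6, set 0) → L1-HIT  vc=[2]
5: 0x34 (blk 6, set 0) → L1-HIT  vc=[2]
6: 0x13 (blk 2, set 0) → VC-HIT  vc=[6]
7: 0x32 (blk 6, set 0) → VC-HIT  vc=[2]
8: 0x12 (blk 2, set 0) → VC-HIT  vc=[6]
9: 0x15 (blk 2, set 0) → L1-HIT  vc=[6]
10: 0x37 (blk 6, set 0) → VC-HIT  vc=[2]
11: 0x45 (blk 8, set 0) → MISS  vc=[2, 6]
12: 0x30 (blk 6, set 0) → VC-HIT  vc=[2, 8]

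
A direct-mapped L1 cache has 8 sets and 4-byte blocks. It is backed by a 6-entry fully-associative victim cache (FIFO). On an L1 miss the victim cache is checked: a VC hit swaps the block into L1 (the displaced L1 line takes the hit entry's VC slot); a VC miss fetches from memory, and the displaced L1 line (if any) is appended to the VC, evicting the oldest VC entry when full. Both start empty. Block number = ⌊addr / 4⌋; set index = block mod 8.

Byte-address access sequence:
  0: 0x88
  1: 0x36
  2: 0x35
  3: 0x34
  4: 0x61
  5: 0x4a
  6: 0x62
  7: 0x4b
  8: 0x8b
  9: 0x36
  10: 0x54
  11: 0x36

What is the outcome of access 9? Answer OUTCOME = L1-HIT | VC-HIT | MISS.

0: 0x88 (blk 34, set 2) → MISS  vc=[]
1: 0x36 (blk 13, set 5) → MISS  vc=[]
2: 0x35 (blk 13, set 5) → L1-HIT  vc=[]
3: 0x34 (blk 13, set 5) → L1-HIT  vc=[]
4: 0x61 (blk 24, set 0) → MISS  vc=[]
5: 0x4a (blk 18, set 2) → MISS  vc=[34]
6: 0x62 (blk 24, set 0) → L1-HIT  vc=[34]
7: 0x4b (blk 18, set 2) → L1-HIT  vc=[34]
8: 0x8b (blk 34, set 2) → VC-HIT  vc=[18]
9: 0x36 (blk 13, set 5) → L1-HIT  vc=[18]
10: 0x54 (blk 21, set 5) → MISS  vc=[18, 13]
11: 0x36 (blk 13, set 5) → VC-HIT  vc=[18, 21]

OUTCOME = L1-HIT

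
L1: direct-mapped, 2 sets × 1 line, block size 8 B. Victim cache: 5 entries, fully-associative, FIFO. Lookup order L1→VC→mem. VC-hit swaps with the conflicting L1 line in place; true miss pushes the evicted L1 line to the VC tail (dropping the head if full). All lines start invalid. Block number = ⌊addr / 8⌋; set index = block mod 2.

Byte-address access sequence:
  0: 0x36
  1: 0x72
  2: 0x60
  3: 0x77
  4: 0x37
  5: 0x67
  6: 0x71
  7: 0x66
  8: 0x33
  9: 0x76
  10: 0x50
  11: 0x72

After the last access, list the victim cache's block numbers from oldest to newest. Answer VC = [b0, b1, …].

VC = [6, 12, 10]

#0 0x36→b6/s0 MISS; vc=[]
#1 0x72→b14/s0 MISS; vc=[6]
#2 0x60→b12/s0 MISS; vc=[6,14]
#3 0x77→b14/s0 VC-HIT; vc=[6,12]
#4 0x37→b6/s0 VC-HIT; vc=[14,12]
#5 0x67→b12/s0 VC-HIT; vc=[14,6]
#6 0x71→b14/s0 VC-HIT; vc=[12,6]
#7 0x66→b12/s0 VC-HIT; vc=[14,6]
#8 0x33→b6/s0 VC-HIT; vc=[14,12]
#9 0x76→b14/s0 VC-HIT; vc=[6,12]
#10 0x50→b10/s0 MISS; vc=[6,12,14]
#11 0x72→b14/s0 VC-HIT; vc=[6,12,10]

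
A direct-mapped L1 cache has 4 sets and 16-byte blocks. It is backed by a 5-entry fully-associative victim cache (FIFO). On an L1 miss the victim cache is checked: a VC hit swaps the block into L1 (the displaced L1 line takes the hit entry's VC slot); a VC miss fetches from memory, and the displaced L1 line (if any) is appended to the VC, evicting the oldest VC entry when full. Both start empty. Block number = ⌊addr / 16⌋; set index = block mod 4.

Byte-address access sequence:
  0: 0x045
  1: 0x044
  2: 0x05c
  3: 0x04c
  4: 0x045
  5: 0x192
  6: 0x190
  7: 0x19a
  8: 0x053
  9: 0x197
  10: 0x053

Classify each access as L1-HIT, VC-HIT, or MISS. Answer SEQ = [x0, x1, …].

SEQ = [MISS, L1-HIT, MISS, L1-HIT, L1-HIT, MISS, L1-HIT, L1-HIT, VC-HIT, VC-HIT, VC-HIT]

  [0] addr=0x45 blk=4 s=0: MISS | VC []
  [1] addr=0x44 blk=4 s=0: L1-HIT | VC []
  [2] addr=0x5c blk=5 s=1: MISS | VC []
  [3] addr=0x4c blk=4 s=0: L1-HIT | VC []
  [4] addr=0x45 blk=4 s=0: L1-HIT | VC []
  [5] addr=0x192 blk=25 s=1: MISS | VC [5]
  [6] addr=0x190 blk=25 s=1: L1-HIT | VC [5]
  [7] addr=0x19a blk=25 s=1: L1-HIT | VC [5]
  [8] addr=0x53 blk=5 s=1: VC-HIT | VC [25]
  [9] addr=0x197 blk=25 s=1: VC-HIT | VC [5]
  [10] addr=0x53 blk=5 s=1: VC-HIT | VC [25]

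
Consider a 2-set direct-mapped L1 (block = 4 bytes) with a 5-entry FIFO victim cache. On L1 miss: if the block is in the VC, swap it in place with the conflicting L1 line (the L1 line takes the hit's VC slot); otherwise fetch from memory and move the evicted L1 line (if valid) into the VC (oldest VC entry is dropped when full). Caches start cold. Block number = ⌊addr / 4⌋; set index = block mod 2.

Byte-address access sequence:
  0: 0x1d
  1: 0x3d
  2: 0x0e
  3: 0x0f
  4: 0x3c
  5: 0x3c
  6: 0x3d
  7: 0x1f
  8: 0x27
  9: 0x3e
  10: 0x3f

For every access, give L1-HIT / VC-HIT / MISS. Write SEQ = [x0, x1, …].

SEQ = [MISS, MISS, MISS, L1-HIT, VC-HIT, L1-HIT, L1-HIT, VC-HIT, MISS, VC-HIT, L1-HIT]

  [0] addr=0x1d blk=7 s=1: MISS | VC []
  [1] addr=0x3d blk=15 s=1: MISS | VC [7]
  [2] addr=0xe blk=3 s=1: MISS | VC [7, 15]
  [3] addr=0xf blk=3 s=1: L1-HIT | VC [7, 15]
  [4] addr=0x3c blk=15 s=1: VC-HIT | VC [7, 3]
  [5] addr=0x3c blk=15 s=1: L1-HIT | VC [7, 3]
  [6] addr=0x3d blk=15 s=1: L1-HIT | VC [7, 3]
  [7] addr=0x1f blk=7 s=1: VC-HIT | VC [15, 3]
  [8] addr=0x27 blk=9 s=1: MISS | VC [15, 3, 7]
  [9] addr=0x3e blk=15 s=1: VC-HIT | VC [9, 3, 7]
  [10] addr=0x3f blk=15 s=1: L1-HIT | VC [9, 3, 7]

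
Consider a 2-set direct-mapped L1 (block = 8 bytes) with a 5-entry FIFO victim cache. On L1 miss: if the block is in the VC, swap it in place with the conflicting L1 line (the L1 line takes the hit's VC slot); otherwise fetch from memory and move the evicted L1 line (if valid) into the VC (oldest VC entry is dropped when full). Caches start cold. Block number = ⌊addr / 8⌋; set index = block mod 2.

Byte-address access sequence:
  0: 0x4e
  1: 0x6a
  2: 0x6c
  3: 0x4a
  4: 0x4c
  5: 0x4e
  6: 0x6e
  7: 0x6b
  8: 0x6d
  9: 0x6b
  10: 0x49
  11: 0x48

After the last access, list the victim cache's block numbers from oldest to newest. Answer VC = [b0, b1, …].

#0 0x4e→b9/s1 MISS; vc=[]
#1 0x6a→b13/s1 MISS; vc=[9]
#2 0x6c→b13/s1 L1-HIT; vc=[9]
#3 0x4a→b9/s1 VC-HIT; vc=[13]
#4 0x4c→b9/s1 L1-HIT; vc=[13]
#5 0x4e→b9/s1 L1-HIT; vc=[13]
#6 0x6e→b13/s1 VC-HIT; vc=[9]
#7 0x6b→b13/s1 L1-HIT; vc=[9]
#8 0x6d→b13/s1 L1-HIT; vc=[9]
#9 0x6b→b13/s1 L1-HIT; vc=[9]
#10 0x49→b9/s1 VC-HIT; vc=[13]
#11 0x48→b9/s1 L1-HIT; vc=[13]

VC = [13]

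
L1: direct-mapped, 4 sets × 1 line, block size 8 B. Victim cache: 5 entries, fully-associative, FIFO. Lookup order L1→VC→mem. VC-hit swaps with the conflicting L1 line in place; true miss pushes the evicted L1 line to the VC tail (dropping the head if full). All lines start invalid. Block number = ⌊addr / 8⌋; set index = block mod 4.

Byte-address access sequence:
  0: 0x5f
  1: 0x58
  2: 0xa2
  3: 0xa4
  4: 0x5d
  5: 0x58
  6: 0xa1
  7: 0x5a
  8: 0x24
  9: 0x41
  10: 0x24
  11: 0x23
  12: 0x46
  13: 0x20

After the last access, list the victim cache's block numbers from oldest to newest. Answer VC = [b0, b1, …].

VC = [20, 8]

0: 0x5f (blk 11, set 3) → MISS  vc=[]
1: 0x58 (blk 11, set 3) → L1-HIT  vc=[]
2: 0xa2 (blk 20, set 0) → MISS  vc=[]
3: 0xa4 (blk 20, set 0) → L1-HIT  vc=[]
4: 0x5d (blk 11, set 3) → L1-HIT  vc=[]
5: 0x58 (blk 11, set 3) → L1-HIT  vc=[]
6: 0xa1 (blk 20, set 0) → L1-HIT  vc=[]
7: 0x5a (blk 11, set 3) → L1-HIT  vc=[]
8: 0x24 (blk 4, set 0) → MISS  vc=[20]
9: 0x41 (blk 8, set 0) → MISS  vc=[20, 4]
10: 0x24 (blk 4, set 0) → VC-HIT  vc=[20, 8]
11: 0x23 (blk 4, set 0) → L1-HIT  vc=[20, 8]
12: 0x46 (blk 8, set 0) → VC-HIT  vc=[20, 4]
13: 0x20 (blk 4, set 0) → VC-HIT  vc=[20, 8]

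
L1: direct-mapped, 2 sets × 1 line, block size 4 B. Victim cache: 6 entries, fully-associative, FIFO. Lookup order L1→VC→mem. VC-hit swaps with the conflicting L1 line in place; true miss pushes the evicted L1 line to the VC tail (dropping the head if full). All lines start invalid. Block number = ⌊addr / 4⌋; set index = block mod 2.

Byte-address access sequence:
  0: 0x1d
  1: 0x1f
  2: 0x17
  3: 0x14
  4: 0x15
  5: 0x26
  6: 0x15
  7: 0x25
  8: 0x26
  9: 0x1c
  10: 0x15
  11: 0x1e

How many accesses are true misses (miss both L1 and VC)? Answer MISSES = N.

#0 0x1d→b7/s1 MISS; vc=[]
#1 0x1f→b7/s1 L1-HIT; vc=[]
#2 0x17→b5/s1 MISS; vc=[7]
#3 0x14→b5/s1 L1-HIT; vc=[7]
#4 0x15→b5/s1 L1-HIT; vc=[7]
#5 0x26→b9/s1 MISS; vc=[7,5]
#6 0x15→b5/s1 VC-HIT; vc=[7,9]
#7 0x25→b9/s1 VC-HIT; vc=[7,5]
#8 0x26→b9/s1 L1-HIT; vc=[7,5]
#9 0x1c→b7/s1 VC-HIT; vc=[9,5]
#10 0x15→b5/s1 VC-HIT; vc=[9,7]
#11 0x1e→b7/s1 VC-HIT; vc=[9,5]

MISSES = 3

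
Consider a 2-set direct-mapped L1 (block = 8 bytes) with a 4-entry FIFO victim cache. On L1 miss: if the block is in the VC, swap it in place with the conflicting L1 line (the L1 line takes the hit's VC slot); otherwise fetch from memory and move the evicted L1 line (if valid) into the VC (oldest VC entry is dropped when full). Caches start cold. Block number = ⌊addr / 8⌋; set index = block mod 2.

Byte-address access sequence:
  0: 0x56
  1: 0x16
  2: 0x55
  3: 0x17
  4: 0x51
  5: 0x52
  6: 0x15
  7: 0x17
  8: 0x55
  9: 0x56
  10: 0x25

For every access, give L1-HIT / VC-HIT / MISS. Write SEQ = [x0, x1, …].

SEQ = [MISS, MISS, VC-HIT, VC-HIT, VC-HIT, L1-HIT, VC-HIT, L1-HIT, VC-HIT, L1-HIT, MISS]

#0 0x56→b10/s0 MISS; vc=[]
#1 0x16→b2/s0 MISS; vc=[10]
#2 0x55→b10/s0 VC-HIT; vc=[2]
#3 0x17→b2/s0 VC-HIT; vc=[10]
#4 0x51→b10/s0 VC-HIT; vc=[2]
#5 0x52→b10/s0 L1-HIT; vc=[2]
#6 0x15→b2/s0 VC-HIT; vc=[10]
#7 0x17→b2/s0 L1-HIT; vc=[10]
#8 0x55→b10/s0 VC-HIT; vc=[2]
#9 0x56→b10/s0 L1-HIT; vc=[2]
#10 0x25→b4/s0 MISS; vc=[2,10]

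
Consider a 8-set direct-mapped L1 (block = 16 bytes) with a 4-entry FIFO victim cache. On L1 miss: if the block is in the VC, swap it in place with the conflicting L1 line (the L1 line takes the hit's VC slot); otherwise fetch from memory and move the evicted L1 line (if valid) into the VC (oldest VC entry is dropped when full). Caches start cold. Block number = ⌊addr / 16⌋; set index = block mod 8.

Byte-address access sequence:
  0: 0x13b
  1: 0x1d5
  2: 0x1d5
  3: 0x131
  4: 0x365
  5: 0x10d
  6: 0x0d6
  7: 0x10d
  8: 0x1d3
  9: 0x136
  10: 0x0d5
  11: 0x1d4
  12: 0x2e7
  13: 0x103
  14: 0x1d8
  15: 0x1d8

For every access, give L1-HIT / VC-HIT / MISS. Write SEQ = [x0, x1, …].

SEQ = [MISS, MISS, L1-HIT, L1-HIT, MISS, MISS, MISS, L1-HIT, VC-HIT, L1-HIT, VC-HIT, VC-HIT, MISS, L1-HIT, L1-HIT, L1-HIT]

0: 0x13b (blk 19, set 3) → MISS  vc=[]
1: 0x1d5 (blk 29, set 5) → MISS  vc=[]
2: 0x1d5 (blk 29, set 5) → L1-HIT  vc=[]
3: 0x131 (blk 19, set 3) → L1-HIT  vc=[]
4: 0x365 (blk 54, set 6) → MISS  vc=[]
5: 0x10d (blk 16, set 0) → MISS  vc=[]
6: 0xd6 (blk 13, set 5) → MISS  vc=[29]
7: 0x10d (blk 16, set 0) → L1-HIT  vc=[29]
8: 0x1d3 (blk 29, set 5) → VC-HIT  vc=[13]
9: 0x136 (blk 19, set 3) → L1-HIT  vc=[13]
10: 0xd5 (blk 13, set 5) → VC-HIT  vc=[29]
11: 0x1d4 (blk 29, set 5) → VC-HIT  vc=[13]
12: 0x2e7 (blk 46, set 6) → MISS  vc=[13, 54]
13: 0x103 (blk 16, set 0) → L1-HIT  vc=[13, 54]
14: 0x1d8 (blk 29, set 5) → L1-HIT  vc=[13, 54]
15: 0x1d8 (blk 29, set 5) → L1-HIT  vc=[13, 54]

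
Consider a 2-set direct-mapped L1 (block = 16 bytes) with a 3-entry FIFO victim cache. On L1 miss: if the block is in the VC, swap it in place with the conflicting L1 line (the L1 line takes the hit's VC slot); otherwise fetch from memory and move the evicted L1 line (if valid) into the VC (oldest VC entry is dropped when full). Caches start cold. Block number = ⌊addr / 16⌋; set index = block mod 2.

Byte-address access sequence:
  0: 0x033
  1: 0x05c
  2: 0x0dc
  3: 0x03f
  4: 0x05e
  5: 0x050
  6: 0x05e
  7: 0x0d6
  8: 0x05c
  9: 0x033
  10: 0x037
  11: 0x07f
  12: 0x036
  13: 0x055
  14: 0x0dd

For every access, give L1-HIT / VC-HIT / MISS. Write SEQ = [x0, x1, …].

SEQ = [MISS, MISS, MISS, VC-HIT, VC-HIT, L1-HIT, L1-HIT, VC-HIT, VC-HIT, VC-HIT, L1-HIT, MISS, VC-HIT, VC-HIT, VC-HIT]

#0 0x33→b3/s1 MISS; vc=[]
#1 0x5c→b5/s1 MISS; vc=[3]
#2 0xdc→b13/s1 MISS; vc=[3,5]
#3 0x3f→b3/s1 VC-HIT; vc=[13,5]
#4 0x5e→b5/s1 VC-HIT; vc=[13,3]
#5 0x50→b5/s1 L1-HIT; vc=[13,3]
#6 0x5e→b5/s1 L1-HIT; vc=[13,3]
#7 0xd6→b13/s1 VC-HIT; vc=[5,3]
#8 0x5c→b5/s1 VC-HIT; vc=[13,3]
#9 0x33→b3/s1 VC-HIT; vc=[13,5]
#10 0x37→b3/s1 L1-HIT; vc=[13,5]
#11 0x7f→b7/s1 MISS; vc=[13,5,3]
#12 0x36→b3/s1 VC-HIT; vc=[13,5,7]
#13 0x55→b5/s1 VC-HIT; vc=[13,3,7]
#14 0xdd→b13/s1 VC-HIT; vc=[5,3,7]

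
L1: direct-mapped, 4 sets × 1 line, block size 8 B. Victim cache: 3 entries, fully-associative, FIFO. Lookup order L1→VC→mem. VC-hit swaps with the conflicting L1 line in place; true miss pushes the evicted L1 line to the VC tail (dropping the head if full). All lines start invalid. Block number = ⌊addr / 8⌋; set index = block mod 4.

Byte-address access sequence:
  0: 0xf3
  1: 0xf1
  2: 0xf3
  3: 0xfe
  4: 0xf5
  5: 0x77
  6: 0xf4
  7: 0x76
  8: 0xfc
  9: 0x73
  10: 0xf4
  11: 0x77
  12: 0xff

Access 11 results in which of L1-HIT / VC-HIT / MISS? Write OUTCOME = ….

0: 0xf3 (blk 30, set 2) → MISS  vc=[]
1: 0xf1 (blk 30, set 2) → L1-HIT  vc=[]
2: 0xf3 (blk 30, set 2) → L1-HIT  vc=[]
3: 0xfe (blk 31, set 3) → MISS  vc=[]
4: 0xf5 (blk 30, set 2) → L1-HIT  vc=[]
5: 0x77 (blk 14, set 2) → MISS  vc=[30]
6: 0xf4 (blk 30, set 2) → VC-HIT  vc=[14]
7: 0x76 (blk 14, set 2) → VC-HIT  vc=[30]
8: 0xfc (blk 31, set 3) → L1-HIT  vc=[30]
9: 0x73 (blk 14, set 2) → L1-HIT  vc=[30]
10: 0xf4 (blk 30, set 2) → VC-HIT  vc=[14]
11: 0x77 (blk 14, set 2) → VC-HIT  vc=[30]
12: 0xff (blk 31, set 3) → L1-HIT  vc=[30]

OUTCOME = VC-HIT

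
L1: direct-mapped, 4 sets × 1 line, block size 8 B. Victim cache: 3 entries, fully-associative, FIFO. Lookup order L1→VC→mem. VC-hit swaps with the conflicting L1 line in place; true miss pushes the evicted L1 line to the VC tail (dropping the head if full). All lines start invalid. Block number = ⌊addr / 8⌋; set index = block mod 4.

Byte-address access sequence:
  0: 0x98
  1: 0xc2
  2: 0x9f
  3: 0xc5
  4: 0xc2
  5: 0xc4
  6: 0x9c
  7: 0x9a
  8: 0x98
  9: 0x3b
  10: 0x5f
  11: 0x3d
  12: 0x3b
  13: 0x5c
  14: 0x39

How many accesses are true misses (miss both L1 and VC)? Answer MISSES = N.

MISSES = 4

  [0] addr=0x98 blk=19 s=3: MISS | VC []
  [1] addr=0xc2 blk=24 s=0: MISS | VC []
  [2] addr=0x9f blk=19 s=3: L1-HIT | VC []
  [3] addr=0xc5 blk=24 s=0: L1-HIT | VC []
  [4] addr=0xc2 blk=24 s=0: L1-HIT | VC []
  [5] addr=0xc4 blk=24 s=0: L1-HIT | VC []
  [6] addr=0x9c blk=19 s=3: L1-HIT | VC []
  [7] addr=0x9a blk=19 s=3: L1-HIT | VC []
  [8] addr=0x98 blk=19 s=3: L1-HIT | VC []
  [9] addr=0x3b blk=7 s=3: MISS | VC [19]
  [10] addr=0x5f blk=11 s=3: MISS | VC [19, 7]
  [11] addr=0x3d blk=7 s=3: VC-HIT | VC [19, 11]
  [12] addr=0x3b blk=7 s=3: L1-HIT | VC [19, 11]
  [13] addr=0x5c blk=11 s=3: VC-HIT | VC [19, 7]
  [14] addr=0x39 blk=7 s=3: VC-HIT | VC [19, 11]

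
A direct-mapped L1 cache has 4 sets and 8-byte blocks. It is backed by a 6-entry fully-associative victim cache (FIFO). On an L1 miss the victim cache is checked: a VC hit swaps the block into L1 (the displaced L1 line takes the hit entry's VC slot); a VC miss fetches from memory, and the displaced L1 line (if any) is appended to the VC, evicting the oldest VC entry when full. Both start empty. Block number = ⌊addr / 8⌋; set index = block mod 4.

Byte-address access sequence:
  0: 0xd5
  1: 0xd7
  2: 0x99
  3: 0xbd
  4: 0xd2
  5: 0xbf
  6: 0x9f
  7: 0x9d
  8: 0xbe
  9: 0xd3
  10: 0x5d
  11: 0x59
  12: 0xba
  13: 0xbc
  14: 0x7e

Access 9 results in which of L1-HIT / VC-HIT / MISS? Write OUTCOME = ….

OUTCOME = L1-HIT

  [0] addr=0xd5 blk=26 s=2: MISS | VC []
  [1] addr=0xd7 blk=26 s=2: L1-HIT | VC []
  [2] addr=0x99 blk=19 s=3: MISS | VC []
  [3] addr=0xbd blk=23 s=3: MISS | VC [19]
  [4] addr=0xd2 blk=26 s=2: L1-HIT | VC [19]
  [5] addr=0xbf blk=23 s=3: L1-HIT | VC [19]
  [6] addr=0x9f blk=19 s=3: VC-HIT | VC [23]
  [7] addr=0x9d blk=19 s=3: L1-HIT | VC [23]
  [8] addr=0xbe blk=23 s=3: VC-HIT | VC [19]
  [9] addr=0xd3 blk=26 s=2: L1-HIT | VC [19]
  [10] addr=0x5d blk=11 s=3: MISS | VC [19, 23]
  [11] addr=0x59 blk=11 s=3: L1-HIT | VC [19, 23]
  [12] addr=0xba blk=23 s=3: VC-HIT | VC [19, 11]
  [13] addr=0xbc blk=23 s=3: L1-HIT | VC [19, 11]
  [14] addr=0x7e blk=15 s=3: MISS | VC [19, 11, 23]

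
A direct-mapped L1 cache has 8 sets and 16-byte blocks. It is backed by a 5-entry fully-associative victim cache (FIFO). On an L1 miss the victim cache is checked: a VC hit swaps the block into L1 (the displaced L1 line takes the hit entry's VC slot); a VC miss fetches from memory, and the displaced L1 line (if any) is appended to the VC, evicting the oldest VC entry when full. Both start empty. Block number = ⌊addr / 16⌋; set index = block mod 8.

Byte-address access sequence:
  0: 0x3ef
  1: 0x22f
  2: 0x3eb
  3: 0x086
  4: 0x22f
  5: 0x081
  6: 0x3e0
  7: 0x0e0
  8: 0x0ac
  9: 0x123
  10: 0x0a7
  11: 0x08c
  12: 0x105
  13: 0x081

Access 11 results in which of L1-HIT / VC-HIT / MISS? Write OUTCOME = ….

OUTCOME = L1-HIT

0: 0x3ef (blk 62, set 6) → MISS  vc=[]
1: 0x22f (blk 34, set 2) → MISS  vc=[]
2: 0x3eb (blk 62, set 6) → L1-HIT  vc=[]
3: 0x86 (blk 8, set 0) → MISS  vc=[]
4: 0x22f (blk 34, set 2) → L1-HIT  vc=[]
5: 0x81 (blk 8, set 0) → L1-HIT  vc=[]
6: 0x3e0 (blk 62, set 6) → L1-HIT  vc=[]
7: 0xe0 (blk 14, set 6) → MISS  vc=[62]
8: 0xac (blk 10, set 2) → MISS  vc=[62, 34]
9: 0x123 (blk 18, set 2) → MISS  vc=[62, 34, 10]
10: 0xa7 (blk 10, set 2) → VC-HIT  vc=[62, 34, 18]
11: 0x8c (blk 8, set 0) → L1-HIT  vc=[62, 34, 18]
12: 0x105 (blk 16, set 0) → MISS  vc=[62, 34, 18, 8]
13: 0x81 (blk 8, set 0) → VC-HIT  vc=[62, 34, 18, 16]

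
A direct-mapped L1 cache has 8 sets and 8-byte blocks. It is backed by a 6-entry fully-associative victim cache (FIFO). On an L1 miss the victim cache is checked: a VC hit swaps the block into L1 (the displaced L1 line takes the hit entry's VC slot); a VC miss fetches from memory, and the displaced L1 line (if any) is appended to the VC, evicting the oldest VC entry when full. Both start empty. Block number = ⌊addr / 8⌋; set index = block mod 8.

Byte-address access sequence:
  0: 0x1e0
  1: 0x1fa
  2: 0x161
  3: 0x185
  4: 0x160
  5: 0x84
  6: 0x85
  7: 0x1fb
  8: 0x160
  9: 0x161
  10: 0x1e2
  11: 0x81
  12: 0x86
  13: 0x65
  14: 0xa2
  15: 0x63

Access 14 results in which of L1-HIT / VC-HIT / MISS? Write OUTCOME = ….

  [0] addr=0x1e0 blk=60 s=4: MISS | VC []
  [1] addr=0x1fa blk=63 s=7: MISS | VC []
  [2] addr=0x161 blk=44 s=4: MISS | VC [60]
  [3] addr=0x185 blk=48 s=0: MISS | VC [60]
  [4] addr=0x160 blk=44 s=4: L1-HIT | VC [60]
  [5] addr=0x84 blk=16 s=0: MISS | VC [60, 48]
  [6] addr=0x85 blk=16 s=0: L1-HIT | VC [60, 48]
  [7] addr=0x1fb blk=63 s=7: L1-HIT | VC [60, 48]
  [8] addr=0x160 blk=44 s=4: L1-HIT | VC [60, 48]
  [9] addr=0x161 blk=44 s=4: L1-HIT | VC [60, 48]
  [10] addr=0x1e2 blk=60 s=4: VC-HIT | VC [44, 48]
  [11] addr=0x81 blk=16 s=0: L1-HIT | VC [44, 48]
  [12] addr=0x86 blk=16 s=0: L1-HIT | VC [44, 48]
  [13] addr=0x65 blk=12 s=4: MISS | VC [44, 48, 60]
  [14] addr=0xa2 blk=20 s=4: MISS | VC [44, 48, 60, 12]
  [15] addr=0x63 blk=12 s=4: VC-HIT | VC [44, 48, 60, 20]

OUTCOME = MISS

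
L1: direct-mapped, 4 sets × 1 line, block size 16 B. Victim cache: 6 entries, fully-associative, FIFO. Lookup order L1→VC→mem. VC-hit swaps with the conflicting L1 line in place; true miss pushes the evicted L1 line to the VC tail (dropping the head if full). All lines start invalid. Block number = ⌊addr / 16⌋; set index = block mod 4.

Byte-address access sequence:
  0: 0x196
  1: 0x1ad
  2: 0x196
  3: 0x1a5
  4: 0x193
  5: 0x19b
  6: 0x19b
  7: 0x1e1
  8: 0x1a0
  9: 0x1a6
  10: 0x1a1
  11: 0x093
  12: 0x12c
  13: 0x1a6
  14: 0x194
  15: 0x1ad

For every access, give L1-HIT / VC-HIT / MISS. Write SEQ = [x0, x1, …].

SEQ = [MISS, MISS, L1-HIT, L1-HIT, L1-HIT, L1-HIT, L1-HIT, MISS, VC-HIT, L1-HIT, L1-HIT, MISS, MISS, VC-HIT, VC-HIT, L1-HIT]

0: 0x196 (blk 25, set 1) → MISS  vc=[]
1: 0x1ad (blk 26, set 2) → MISS  vc=[]
2: 0x196 (blk 25, set 1) → L1-HIT  vc=[]
3: 0x1a5 (blk 26, set 2) → L1-HIT  vc=[]
4: 0x193 (blk 25, set 1) → L1-HIT  vc=[]
5: 0x19b (blk 25, set 1) → L1-HIT  vc=[]
6: 0x19b (blk 25, set 1) → L1-HIT  vc=[]
7: 0x1e1 (blk 30, set 2) → MISS  vc=[26]
8: 0x1a0 (blk 26, set 2) → VC-HIT  vc=[30]
9: 0x1a6 (blk 26, set 2) → L1-HIT  vc=[30]
10: 0x1a1 (blk 26, set 2) → L1-HIT  vc=[30]
11: 0x93 (blk 9, set 1) → MISS  vc=[30, 25]
12: 0x12c (blk 18, set 2) → MISS  vc=[30, 25, 26]
13: 0x1a6 (blk 26, set 2) → VC-HIT  vc=[30, 25, 18]
14: 0x194 (blk 25, set 1) → VC-HIT  vc=[30, 9, 18]
15: 0x1ad (blk 26, set 2) → L1-HIT  vc=[30, 9, 18]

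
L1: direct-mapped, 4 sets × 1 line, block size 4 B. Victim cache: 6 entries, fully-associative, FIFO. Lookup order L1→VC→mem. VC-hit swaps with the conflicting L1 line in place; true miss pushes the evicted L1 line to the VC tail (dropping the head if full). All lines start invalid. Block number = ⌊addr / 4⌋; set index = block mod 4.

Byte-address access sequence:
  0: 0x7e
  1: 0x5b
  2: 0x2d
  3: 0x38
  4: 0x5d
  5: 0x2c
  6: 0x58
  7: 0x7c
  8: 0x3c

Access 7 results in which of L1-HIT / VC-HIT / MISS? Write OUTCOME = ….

#0 0x7e→b31/s3 MISS; vc=[]
#1 0x5b→b22/s2 MISS; vc=[]
#2 0x2d→b11/s3 MISS; vc=[31]
#3 0x38→b14/s2 MISS; vc=[31,22]
#4 0x5d→b23/s3 MISS; vc=[31,22,11]
#5 0x2c→b11/s3 VC-HIT; vc=[31,22,23]
#6 0x58→b22/s2 VC-HIT; vc=[31,14,23]
#7 0x7c→b31/s3 VC-HIT; vc=[11,14,23]
#8 0x3c→b15/s3 MISS; vc=[11,14,23,31]

OUTCOME = VC-HIT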